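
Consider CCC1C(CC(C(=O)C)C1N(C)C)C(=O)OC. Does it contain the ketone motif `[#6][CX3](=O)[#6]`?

Yes

The pattern [#6][CX3](=O)[#6] describes a carbonyl carbon (no H) flanked by two carbons — a ketone.
The molecule carries an acetyl/ketone group (-C(=O)CH3), whose atoms satisfy every constraint of the query, so the pattern matches.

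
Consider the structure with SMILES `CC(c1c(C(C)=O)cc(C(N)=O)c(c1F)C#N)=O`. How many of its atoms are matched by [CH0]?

4

Check the 18 heavy atoms by environment: 1× c (aromatic, H1) → no; 5× c (aromatic, H0) → no; 4× C (H0) → match; 3× O (H0) → no; 1× N (H2) → no; 1× F (H0) → no; 2× C (H3) → no; 1× N (H0) → no.
That gives 4 matching atoms.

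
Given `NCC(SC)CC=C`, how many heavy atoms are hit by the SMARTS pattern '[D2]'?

4

The query [D2] means: atom with exactly two heavy-atom neighbours.
Check the 8 heavy atoms by environment: 3× C (D2) → match; 1× C (D3) → no; 2× C (D1) → no; 1× S (D2) → match; 1× N (D1) → no.
Summing the matching environments: 3 + 1 = 4 matching atoms.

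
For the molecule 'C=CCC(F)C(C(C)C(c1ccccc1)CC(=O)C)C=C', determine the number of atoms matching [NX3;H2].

0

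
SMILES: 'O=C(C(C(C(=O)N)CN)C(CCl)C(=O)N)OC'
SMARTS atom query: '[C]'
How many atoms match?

9

The query [C] means: uppercase C matches aliphatic (non-aromatic) carbon only.
Check the 17 heavy atoms by environment: 9× C → match; 3× N → no; 1× Cl → no; 4× O → no.
That gives 9 matching atoms.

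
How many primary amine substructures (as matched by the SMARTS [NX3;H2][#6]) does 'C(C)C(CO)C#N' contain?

0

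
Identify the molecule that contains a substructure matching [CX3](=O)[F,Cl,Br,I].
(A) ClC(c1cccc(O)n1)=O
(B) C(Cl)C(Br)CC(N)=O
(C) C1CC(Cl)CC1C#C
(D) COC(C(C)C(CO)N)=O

A

[CX3](=O)[F,Cl,Br,I] describes a carbonyl carbon bonded to a halogen (an acyl halide).
(A) contains an acyl chloride (-C(=O)Cl), which satisfies every atom and bond constraint.
(B) has a chloro substituent but the Cl is not on a carbonyl carbon.
(C) has a chloro substituent but the Cl is not on a carbonyl carbon.
(D) has a methyl-ester group (-C(=O)OCH3) but the carbonyl is bonded to -O-C, not to a halogen.
So the answer is (A).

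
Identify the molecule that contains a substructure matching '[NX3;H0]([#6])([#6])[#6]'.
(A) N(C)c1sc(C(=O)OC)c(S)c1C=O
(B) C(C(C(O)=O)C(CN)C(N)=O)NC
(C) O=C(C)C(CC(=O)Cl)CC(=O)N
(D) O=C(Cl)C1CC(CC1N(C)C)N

D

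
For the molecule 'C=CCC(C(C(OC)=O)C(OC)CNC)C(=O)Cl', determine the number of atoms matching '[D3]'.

The query [D3] means: atom with exactly three heavy-atom neighbours.
Check the 18 heavy atoms by environment: 3× C (D2) → no; 5× C (D3) → match; 4× C (D1) → no; 2× O (D1) → no; 1× Cl (D1) → no; 2× O (D2) → no; 1× N (D2) → no.
That gives 5 matching atoms.

5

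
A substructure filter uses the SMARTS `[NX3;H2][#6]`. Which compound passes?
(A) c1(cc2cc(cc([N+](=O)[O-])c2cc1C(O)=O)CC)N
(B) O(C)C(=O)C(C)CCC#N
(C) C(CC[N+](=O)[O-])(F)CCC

[NX3;H2][#6] describes a trivalent nitrogen with two H attached to carbon (a primary amine).
(A) contains a primary amino group (-NH2), which satisfies every atom and bond constraint.
(B) has a nitrile (-C#N) but the nitrogen is NX1 (triple-bonded), not NX3 with two H.
(C) has a nitro group (-[N+](=O)[O-]) but the nitrogen is [N+] with no H, not NX3H2.
So the answer is (A).

A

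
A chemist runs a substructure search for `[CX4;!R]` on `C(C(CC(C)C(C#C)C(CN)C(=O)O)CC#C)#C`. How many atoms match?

Check the 18 heavy atoms by environment: 8× C (X4, acyclic) → match; 6× C (X2, acyclic) → no; 1× N (X3, acyclic) → no; 1× C (X3, acyclic) → no; 1× O (X1, acyclic) → no; 1× O (X2, acyclic) → no.
That gives 8 matching atoms.

8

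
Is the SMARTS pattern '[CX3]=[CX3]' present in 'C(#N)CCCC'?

The pattern [CX3]=[CX3] describes a non-aromatic C=C double bond between two sp2 carbons — an alkene.
The closest candidate here is an ethyl group (-CH2CH3), but its C-C bond is a single bond between CX4 carbons, not CX3=CX3. No other fragment satisfies the full query, so there is no match.

No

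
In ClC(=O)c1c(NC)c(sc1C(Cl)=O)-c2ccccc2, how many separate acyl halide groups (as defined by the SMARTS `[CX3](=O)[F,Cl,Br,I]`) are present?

2

[CX3](=O)[F,Cl,Br,I] is the SMARTS for an acyl halide: a carbonyl carbon bonded to a halogen.
The molecule carries 2 separate instances of an acyl chloride (-C(=O)Cl) meeting every constraint; each maps to a distinct set of atoms, giving 2 matches.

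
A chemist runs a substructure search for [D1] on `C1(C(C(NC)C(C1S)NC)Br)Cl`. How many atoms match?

Check the 12 heavy atoms by environment: 5× C (D3) → no; 2× N (D2) → no; 2× C (D1) → match; 1× Br (D1) → match; 1× Cl (D1) → match; 1× S (D1) → match.
Summing the matching environments: 2 + 1 + 1 + 1 = 5 matching atoms.

5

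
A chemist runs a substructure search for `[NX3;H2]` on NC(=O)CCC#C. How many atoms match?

1

The query [NX3;H2] means: aliphatic N with 3 total connections, two of them H — an -NH2 nitrogen (amine or amide).
Check the 7 heavy atoms by environment: 2× C (H2, X4) → no; 1× C (H0, X2) → no; 1× C (H1, X2) → no; 1× C (H0, X3) → no; 1× O (H0, X1) → no; 1× N (H2, X3) → match.
That gives 1 matching atom.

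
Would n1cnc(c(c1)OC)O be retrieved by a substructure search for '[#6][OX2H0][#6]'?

The pattern [#6][OX2H0][#6] describes an aliphatic oxygen bridging two carbons with no H on the oxygen — an ether.
The molecule carries a methoxy ether (-OCH3), whose atoms satisfy every constraint of the query, so the pattern matches.

Yes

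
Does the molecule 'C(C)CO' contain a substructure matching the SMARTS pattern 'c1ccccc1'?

No

The pattern c1ccccc1 describes six aromatic carbons in a ring — a benzene ring.
The closest candidate here is a methyl group (-CH3), but no six-membered all-carbon aromatic ring is present. No other fragment satisfies the full query, so there is no match.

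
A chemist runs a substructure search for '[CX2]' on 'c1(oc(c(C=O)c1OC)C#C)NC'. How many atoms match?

2

The query [CX2] means: C with X2: aliphatic carbon with exactly 2 total connections.
Check the 13 heavy atoms by environment: 1× o (aromatic, X2) → no; 4× c (aromatic, X3) → no; 1× C (X3) → no; 1× O (X1) → no; 1× O (X2) → no; 2× C (X4) → no; 2× C (X2) → match; 1× N (X3) → no.
That gives 2 matching atoms.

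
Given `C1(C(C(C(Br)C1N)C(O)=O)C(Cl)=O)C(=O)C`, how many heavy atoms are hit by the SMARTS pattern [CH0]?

The query [CH0] means: aliphatic carbon with no attached hydrogen.
Check the 16 heavy atoms by environment: 5× C (H1) → no; 1× N (H2) → no; 1× Br (H0) → no; 3× C (H0) → match; 3× O (H0) → no; 1× O (H1) → no; 1× C (H3) → no; 1× Cl (H0) → no.
That gives 3 matching atoms.

3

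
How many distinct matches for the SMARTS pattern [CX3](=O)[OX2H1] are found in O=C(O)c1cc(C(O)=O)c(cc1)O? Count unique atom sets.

2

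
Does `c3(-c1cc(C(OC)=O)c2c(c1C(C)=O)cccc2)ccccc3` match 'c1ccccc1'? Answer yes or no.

Yes

The pattern c1ccccc1 describes six aromatic carbons in a ring — a benzene ring.
The molecule carries a phenyl ring, whose atoms satisfy every constraint of the query, so the pattern matches.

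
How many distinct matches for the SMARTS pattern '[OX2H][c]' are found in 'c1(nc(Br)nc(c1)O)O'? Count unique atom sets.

[OX2H][c] is the SMARTS for a phenol: a hydroxyl oxygen attached to an aromatic carbon.
The molecule carries 2 separate instances of a hydroxyl group (-OH) meeting every constraint; each maps to a distinct set of atoms, giving 2 matches.

2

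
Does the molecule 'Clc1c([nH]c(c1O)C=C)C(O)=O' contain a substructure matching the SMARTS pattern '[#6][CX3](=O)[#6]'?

No

The pattern [#6][CX3](=O)[#6] describes a carbonyl carbon (no H) flanked by two carbons — a ketone.
The closest candidate here is a carboxylic acid group (-C(=O)OH), but one neighbour of the carbonyl carbon is O, not C. No other fragment satisfies the full query, so there is no match.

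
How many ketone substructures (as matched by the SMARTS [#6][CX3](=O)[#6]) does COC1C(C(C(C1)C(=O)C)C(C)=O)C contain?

2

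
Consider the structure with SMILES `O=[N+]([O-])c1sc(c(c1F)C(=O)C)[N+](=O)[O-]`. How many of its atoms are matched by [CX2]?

The query [CX2] means: C with X2: aliphatic carbon with exactly 2 total connections.
Check the 15 heavy atoms by environment: 1× s (aromatic, X2) → no; 4× c (aromatic, X3) → no; 1× C (X3) → no; 3× O (X1) → no; 1× C (X4) → no; 2× N (charge +1, X3) → no; 2× O (charge -1, X1) → no; 1× F (X1) → no.
No environment satisfies the query, so 0 matching atoms.

0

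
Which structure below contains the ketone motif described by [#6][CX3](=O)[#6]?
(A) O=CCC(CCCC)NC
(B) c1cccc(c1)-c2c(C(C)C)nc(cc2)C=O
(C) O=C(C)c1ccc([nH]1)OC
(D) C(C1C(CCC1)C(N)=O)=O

C

[#6][CX3](=O)[#6] describes a carbonyl carbon (no H) flanked by two carbons (a ketone).
(A) has an aldehyde (-CHO) but the carbonyl carbon has H1, so it is not flanked by two carbons.
(B) has an aldehyde (-CHO) but the carbonyl carbon has H1, so it is not flanked by two carbons.
(C) contains an acetyl/ketone group (-C(=O)CH3), which satisfies every atom and bond constraint.
(D) has an aldehyde (-CHO) but the carbonyl carbon has H1, so it is not flanked by two carbons.
So the answer is (C).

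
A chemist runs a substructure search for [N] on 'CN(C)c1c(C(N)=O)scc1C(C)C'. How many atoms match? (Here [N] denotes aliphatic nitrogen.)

2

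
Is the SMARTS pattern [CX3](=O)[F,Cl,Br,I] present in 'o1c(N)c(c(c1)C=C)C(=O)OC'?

No

The pattern [CX3](=O)[F,Cl,Br,I] describes a carbonyl carbon bonded to a halogen — an acyl halide.
The closest candidate here is a methyl-ester group (-C(=O)OCH3), but the carbonyl is bonded to -O-C, not to a halogen. No other fragment satisfies the full query, so there is no match.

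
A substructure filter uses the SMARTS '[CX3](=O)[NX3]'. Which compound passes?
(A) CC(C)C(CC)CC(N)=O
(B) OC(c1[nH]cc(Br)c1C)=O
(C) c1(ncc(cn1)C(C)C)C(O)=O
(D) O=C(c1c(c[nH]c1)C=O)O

A

[CX3](=O)[NX3] describes a carbonyl carbon bonded to a trivalent nitrogen (an amide).
(A) contains a primary amide (-C(=O)NH2), which satisfies every atom and bond constraint.
(B) has a carboxylic acid group (-C(=O)OH) but the carbonyl is bonded to O, not to an NX3 nitrogen.
(C) has a carboxylic acid group (-C(=O)OH) but the carbonyl is bonded to O, not to an NX3 nitrogen.
(D) has a carboxylic acid group (-C(=O)OH) but the carbonyl is bonded to O, not to an NX3 nitrogen.
So the answer is (A).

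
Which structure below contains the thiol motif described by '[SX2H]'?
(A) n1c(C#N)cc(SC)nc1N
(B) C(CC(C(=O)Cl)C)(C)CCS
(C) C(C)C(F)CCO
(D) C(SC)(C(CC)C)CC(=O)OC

B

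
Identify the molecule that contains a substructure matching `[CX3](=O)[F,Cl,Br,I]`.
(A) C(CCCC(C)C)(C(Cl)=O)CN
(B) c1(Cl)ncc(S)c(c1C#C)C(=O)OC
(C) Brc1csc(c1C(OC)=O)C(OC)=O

A

[CX3](=O)[F,Cl,Br,I] describes a carbonyl carbon bonded to a halogen (an acyl halide).
(A) contains an acyl chloride (-C(=O)Cl), which satisfies every atom and bond constraint.
(B) has a methyl-ester group (-C(=O)OCH3) but the carbonyl is bonded to -O-C, not to a halogen.
(C) has a methyl-ester group (-C(=O)OCH3) but the carbonyl is bonded to -O-C, not to a halogen.
So the answer is (A).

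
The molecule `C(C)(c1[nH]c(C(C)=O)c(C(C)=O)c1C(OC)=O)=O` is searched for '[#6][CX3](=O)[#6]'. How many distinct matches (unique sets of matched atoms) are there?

3

[#6][CX3](=O)[#6] is the SMARTS for a ketone: a carbonyl carbon (no H) flanked by two carbons.
The molecule carries 3 separate instances of an acetyl/ketone group (-C(=O)CH3) meeting every constraint; each maps to a distinct set of atoms, giving 3 matches.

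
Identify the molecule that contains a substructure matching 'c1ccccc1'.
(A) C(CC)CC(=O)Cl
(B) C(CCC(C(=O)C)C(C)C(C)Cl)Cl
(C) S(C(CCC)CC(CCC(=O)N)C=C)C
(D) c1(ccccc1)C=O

c1ccccc1 describes six aromatic carbons in a ring (a benzene ring).
(A) has a methyl group (-CH3) but no six-membered all-carbon aromatic ring is present.
(B) has a methyl group (-CH3) but no six-membered all-carbon aromatic ring is present.
(C) has a methyl group (-CH3) but no six-membered all-carbon aromatic ring is present.
(D) contains the required atom environment, so the pattern matches.
So the answer is (D).

D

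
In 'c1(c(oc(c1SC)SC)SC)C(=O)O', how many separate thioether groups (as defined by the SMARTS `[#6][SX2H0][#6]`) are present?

3

[#6][SX2H0][#6] is the SMARTS for a thioether: an aliphatic sulfur bridging two carbons with no H on the sulfur.
The molecule carries 3 separate instances of a methylthio ether (-SCH3) meeting every constraint; each maps to a distinct set of atoms, giving 3 matches.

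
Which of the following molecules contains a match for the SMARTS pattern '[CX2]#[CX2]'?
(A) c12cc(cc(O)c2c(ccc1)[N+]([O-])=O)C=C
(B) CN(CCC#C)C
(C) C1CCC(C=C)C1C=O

[CX2]#[CX2] describes a carbon-carbon triple bond (an alkyne).
(A) has a vinyl group (-CH=CH2) but the C=C is a double bond; both carbons are CX3, not CX2.
(B) contains an ethynyl group (-C#CH), which satisfies every atom and bond constraint.
(C) has a vinyl group (-CH=CH2) but the C=C is a double bond; both carbons are CX3, not CX2.
So the answer is (B).

B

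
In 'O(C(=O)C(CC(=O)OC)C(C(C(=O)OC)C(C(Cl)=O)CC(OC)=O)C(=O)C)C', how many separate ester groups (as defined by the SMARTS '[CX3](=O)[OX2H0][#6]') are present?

[CX3](=O)[OX2H0][#6] is the SMARTS for an ester: a carbonyl carbon bonded to an oxygen that is itself bonded to carbon (no H on that O).
The molecule carries 4 separate instances of a methyl-ester group (-C(=O)OCH3) meeting every constraint; each maps to a distinct set of atoms, giving 4 matches.

4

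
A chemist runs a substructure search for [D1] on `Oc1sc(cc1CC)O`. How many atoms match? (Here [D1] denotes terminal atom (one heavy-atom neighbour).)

The query [D1] means: atom with exactly one heavy-atom neighbour (degree 1).
Check the 9 heavy atoms by environment: 1× s (aromatic, D2) → no; 3× c (aromatic, D3) → no; 1× c (aromatic, D2) → no; 1× C (D2) → no; 1× C (D1) → match; 2× O (D1) → match.
Summing the matching environments: 1 + 2 = 3 matching atoms.

3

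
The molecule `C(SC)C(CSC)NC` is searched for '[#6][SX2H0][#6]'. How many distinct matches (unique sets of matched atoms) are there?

2

[#6][SX2H0][#6] is the SMARTS for a thioether: an aliphatic sulfur bridging two carbons with no H on the sulfur.
The molecule carries 2 separate instances of a methylthio ether (-SCH3) meeting every constraint; each maps to a distinct set of atoms, giving 2 matches.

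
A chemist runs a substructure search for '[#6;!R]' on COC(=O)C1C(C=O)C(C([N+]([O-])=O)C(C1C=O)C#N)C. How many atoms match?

The query [#6;!R] means: carbon not in any ring.
Check the 20 heavy atoms by environment: 6× C (in 6-ring) → no; 6× C (acyclic) → match; 5× O (acyclic) → no; 1× N (charge +1, acyclic) → no; 1× O (charge -1, acyclic) → no; 1× N (acyclic) → no.
That gives 6 matching atoms.

6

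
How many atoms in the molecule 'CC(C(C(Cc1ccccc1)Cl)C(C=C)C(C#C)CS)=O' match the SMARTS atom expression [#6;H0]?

3

Check the 21 heavy atoms by environment: 3× C (H2) → no; 6× C (H1) → no; 1× c (aromatic, H0) → match; 5× c (aromatic, H1) → no; 2× C (H0) → match; 1× O (H0) → no; 1× C (H3) → no; 1× Cl (H0) → no; 1× S (H1) → no.
Summing the matching environments: 1 + 2 = 3 matching atoms.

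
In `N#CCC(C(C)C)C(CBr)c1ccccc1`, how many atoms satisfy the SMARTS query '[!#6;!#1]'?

2

The query [!#6;!#1] means: not carbon and not hydrogen — any heteroatom.
Check the 16 heavy atoms by environment: 8× C → no; 6× c (aromatic) → no; 1× N → match; 1× Br → match.
Summing the matching environments: 1 + 1 = 2 matching atoms.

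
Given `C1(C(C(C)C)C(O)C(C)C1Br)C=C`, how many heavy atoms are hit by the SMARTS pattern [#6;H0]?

0

The query [#6;H0] means: any carbon with no attached hydrogen.
Check the 13 heavy atoms by environment: 7× C (H1) → no; 3× C (H3) → no; 1× C (H2) → no; 1× O (H1) → no; 1× Br (H0) → no.
No environment satisfies the query, so 0 matching atoms.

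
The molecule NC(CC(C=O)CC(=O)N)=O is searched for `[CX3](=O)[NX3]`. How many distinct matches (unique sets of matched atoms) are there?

[CX3](=O)[NX3] is the SMARTS for an amide: a carbonyl carbon bonded to a trivalent nitrogen.
The molecule carries 2 separate instances of a primary amide (-C(=O)NH2) meeting every constraint; each maps to a distinct set of atoms, giving 2 matches.

2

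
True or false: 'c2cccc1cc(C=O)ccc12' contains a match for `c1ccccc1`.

True

The pattern c1ccccc1 describes six aromatic carbons in a ring — a benzene ring.
The required atom environment is present in the molecule, so the pattern matches.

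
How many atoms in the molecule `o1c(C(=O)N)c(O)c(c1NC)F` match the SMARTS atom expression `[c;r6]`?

0

Check the 12 heavy atoms by environment: 1× o (aromatic, in 5-ring) → no; 4× c (aromatic, in 5-ring) → no; 2× C (acyclic) → no; 2× O (acyclic) → no; 2× N (acyclic) → no; 1× F (acyclic) → no.
No environment satisfies the query, so 0 matching atoms.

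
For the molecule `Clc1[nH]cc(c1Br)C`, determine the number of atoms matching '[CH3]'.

The query [CH3] means: aliphatic carbon with exactly three hydrogens.
Check the 8 heavy atoms by environment: 1× n (aromatic, H1) → no; 3× c (aromatic, H0) → no; 1× c (aromatic, H1) → no; 1× C (H3) → match; 1× Cl (H0) → no; 1× Br (H0) → no.
That gives 1 matching atom.

1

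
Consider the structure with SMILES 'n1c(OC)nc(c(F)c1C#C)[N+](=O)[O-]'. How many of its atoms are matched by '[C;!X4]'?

The query [C;!X4] means: aliphatic carbon that does not have four total connections.
Check the 14 heavy atoms by environment: 2× n (aromatic, X2) → no; 4× c (aromatic, X3) → no; 2× C (X2) → match; 1× O (X2) → no; 1× C (X4) → no; 1× F (X1) → no; 1× N (charge +1, X3) → no; 1× O (charge -1, X1) → no; 1× O (X1) → no.
That gives 2 matching atoms.

2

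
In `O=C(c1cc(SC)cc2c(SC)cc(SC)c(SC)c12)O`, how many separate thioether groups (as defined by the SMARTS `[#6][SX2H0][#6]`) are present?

[#6][SX2H0][#6] is the SMARTS for a thioether: an aliphatic sulfur bridging two carbons with no H on the sulfur.
The molecule carries 4 separate instances of a methylthio ether (-SCH3) meeting every constraint; each maps to a distinct set of atoms, giving 4 matches.

4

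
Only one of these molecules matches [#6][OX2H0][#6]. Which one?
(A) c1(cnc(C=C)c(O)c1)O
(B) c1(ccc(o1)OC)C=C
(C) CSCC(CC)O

B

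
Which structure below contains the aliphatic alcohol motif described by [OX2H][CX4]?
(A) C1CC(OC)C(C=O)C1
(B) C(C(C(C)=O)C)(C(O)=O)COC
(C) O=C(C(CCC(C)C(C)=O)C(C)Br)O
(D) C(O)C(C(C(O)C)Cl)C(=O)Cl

[OX2H][CX4] describes a hydroxyl oxygen bound to an sp3 (X4) carbon (an aliphatic alcohol).
(A) has a methoxy ether (-OCH3) but the oxygen has H0 (ether), not H1.
(B) has a carboxylic acid group (-C(=O)OH) but the -OH is on a CX3 carbonyl carbon, not a CX4 carbon.
(C) has a carboxylic acid group (-C(=O)OH) but the -OH is on a CX3 carbonyl carbon, not a CX4 carbon.
(D) contains a hydroxyl group (-OH), which satisfies every atom and bond constraint.
So the answer is (D).

D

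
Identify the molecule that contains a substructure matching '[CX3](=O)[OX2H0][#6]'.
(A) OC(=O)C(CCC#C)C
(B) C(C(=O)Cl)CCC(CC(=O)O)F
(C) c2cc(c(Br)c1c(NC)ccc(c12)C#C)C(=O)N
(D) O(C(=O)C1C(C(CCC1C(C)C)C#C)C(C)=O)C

[CX3](=O)[OX2H0][#6] describes a carbonyl carbon bonded to an oxygen that is itself bonded to carbon (no H on that O) (an ester).
(A) has a carboxylic acid group (-C(=O)OH) but the singly-bonded O carries H (OX2H1, not H0).
(B) has a carboxylic acid group (-C(=O)OH) but the singly-bonded O carries H (OX2H1, not H0).
(C) has a primary amide (-C(=O)NH2) but the carbonyl is bonded to N, not to an O-C linkage.
(D) contains a methyl-ester group (-C(=O)OCH3), which satisfies every atom and bond constraint.
So the answer is (D).

D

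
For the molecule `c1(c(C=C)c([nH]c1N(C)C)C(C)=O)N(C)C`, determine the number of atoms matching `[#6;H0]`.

The query [#6;H0] means: any carbon with no attached hydrogen.
Check the 16 heavy atoms by environment: 1× n (aromatic, H1) → no; 4× c (aromatic, H0) → match; 1× C (H0) → match; 1× O (H0) → no; 5× C (H3) → no; 2× N (H0) → no; 1× C (H1) → no; 1× C (H2) → no.
Summing the matching environments: 4 + 1 = 5 matching atoms.

5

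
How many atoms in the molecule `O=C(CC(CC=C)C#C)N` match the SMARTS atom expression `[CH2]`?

3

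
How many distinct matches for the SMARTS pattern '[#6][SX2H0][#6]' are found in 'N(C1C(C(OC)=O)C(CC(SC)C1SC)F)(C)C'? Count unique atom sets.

2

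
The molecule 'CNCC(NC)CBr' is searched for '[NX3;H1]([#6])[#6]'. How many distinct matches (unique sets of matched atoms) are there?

2

[NX3;H1]([#6])[#6] is the SMARTS for a secondary amine: a trivalent nitrogen with one H, bonded to two carbons.
The molecule carries 2 separate instances of an N-methylamino group (-NHCH3) meeting every constraint; each maps to a distinct set of atoms, giving 2 matches.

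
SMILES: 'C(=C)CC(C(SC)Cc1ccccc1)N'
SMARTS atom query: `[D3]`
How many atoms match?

3

The query [D3] means: atom with exactly three heavy-atom neighbours.
Check the 15 heavy atoms by environment: 3× C (D2) → no; 2× C (D3) → match; 1× c (aromatic, D3) → match; 5× c (aromatic, D2) → no; 1× S (D2) → no; 2× C (D1) → no; 1× N (D1) → no.
Summing the matching environments: 2 + 1 = 3 matching atoms.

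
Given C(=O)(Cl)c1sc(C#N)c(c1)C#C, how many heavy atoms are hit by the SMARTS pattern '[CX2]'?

3

Check the 12 heavy atoms by environment: 1× s (aromatic, X2) → no; 4× c (aromatic, X3) → no; 1× C (X3) → no; 1× O (X1) → no; 1× Cl (X1) → no; 3× C (X2) → match; 1× N (X1) → no.
That gives 3 matching atoms.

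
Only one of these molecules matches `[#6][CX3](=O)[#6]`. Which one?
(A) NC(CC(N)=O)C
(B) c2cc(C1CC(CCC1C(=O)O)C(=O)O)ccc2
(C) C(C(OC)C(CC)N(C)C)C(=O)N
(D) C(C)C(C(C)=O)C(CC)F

D

[#6][CX3](=O)[#6] describes a carbonyl carbon (no H) flanked by two carbons (a ketone).
(A) has a primary amide (-C(=O)NH2) but one neighbour of the carbonyl carbon is N, not C.
(B) has a carboxylic acid group (-C(=O)OH) but one neighbour of the carbonyl carbon is O, not C.
(C) has a primary amide (-C(=O)NH2) but one neighbour of the carbonyl carbon is N, not C.
(D) contains an acetyl/ketone group (-C(=O)CH3), which satisfies every atom and bond constraint.
So the answer is (D).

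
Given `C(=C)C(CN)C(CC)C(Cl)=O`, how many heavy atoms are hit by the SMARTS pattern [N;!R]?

Check the 11 heavy atoms by environment: 8× C (acyclic) → no; 1× O (acyclic) → no; 1× Cl (acyclic) → no; 1× N (acyclic) → match.
That gives 1 matching atom.

1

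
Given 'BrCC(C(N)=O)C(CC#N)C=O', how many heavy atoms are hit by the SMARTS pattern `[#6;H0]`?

2

The query [#6;H0] means: any carbon with no attached hydrogen.
Check the 12 heavy atoms by environment: 2× C (H2) → no; 3× C (H1) → no; 2× C (H0) → match; 2× O (H0) → no; 1× N (H2) → no; 1× Br (H0) → no; 1× N (H0) → no.
That gives 2 matching atoms.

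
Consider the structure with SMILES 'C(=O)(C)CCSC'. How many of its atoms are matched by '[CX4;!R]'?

4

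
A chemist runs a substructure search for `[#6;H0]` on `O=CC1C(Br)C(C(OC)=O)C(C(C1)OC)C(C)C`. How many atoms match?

1

Check the 18 heavy atoms by environment: 7× C (H1) → no; 1× C (H2) → no; 4× C (H3) → no; 1× C (H0) → match; 4× O (H0) → no; 1× Br (H0) → no.
That gives 1 matching atom.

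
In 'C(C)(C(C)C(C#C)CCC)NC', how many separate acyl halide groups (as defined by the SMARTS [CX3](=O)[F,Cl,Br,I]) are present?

0

[CX3](=O)[F,Cl,Br,I] is the SMARTS for an acyl halide: a carbonyl carbon bonded to a halogen.
No fragment in the molecule satisfies every constraint, giving 0 matches.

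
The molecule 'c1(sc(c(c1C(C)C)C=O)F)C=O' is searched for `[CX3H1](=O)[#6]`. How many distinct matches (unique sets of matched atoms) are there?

2

[CX3H1](=O)[#6] is the SMARTS for an aldehyde: an sp2 carbon with one H, double-bonded to O and single-bonded to carbon.
The molecule carries 2 separate instances of an aldehyde (-CHO) meeting every constraint; each maps to a distinct set of atoms, giving 2 matches.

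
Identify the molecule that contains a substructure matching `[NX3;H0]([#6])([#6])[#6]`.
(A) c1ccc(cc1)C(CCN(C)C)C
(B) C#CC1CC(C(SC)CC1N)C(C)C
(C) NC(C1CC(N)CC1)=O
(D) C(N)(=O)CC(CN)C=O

A

[NX3;H0]([#6])([#6])[#6] describes a trivalent nitrogen with no H, bonded to three carbons (a tertiary amine).
(A) contains a dimethylamino group (-N(CH3)2), which satisfies every atom and bond constraint.
(B) has a primary amino group (-NH2) but the nitrogen has H2, not H0 with three carbons.
(C) has a primary amide (-C(=O)NH2) but the amide nitrogen has H2 and only one carbon neighbour.
(D) has a primary amino group (-NH2) but the nitrogen has H2, not H0 with three carbons.
So the answer is (A).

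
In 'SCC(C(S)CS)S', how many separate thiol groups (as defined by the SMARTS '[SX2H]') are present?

[SX2H] is the SMARTS for a thiol: an aliphatic sulfur with two connections, one being H.
The molecule carries 4 separate instances of a thiol (-SH) meeting every constraint; each maps to a distinct set of atoms, giving 4 matches.

4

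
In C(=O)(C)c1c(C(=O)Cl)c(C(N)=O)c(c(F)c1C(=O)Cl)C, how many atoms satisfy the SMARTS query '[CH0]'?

4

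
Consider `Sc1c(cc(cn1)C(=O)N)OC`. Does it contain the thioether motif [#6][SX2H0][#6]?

No

The pattern [#6][SX2H0][#6] describes an aliphatic sulfur bridging two carbons with no H on the sulfur — a thioether.
The closest candidate here is a thiol (-SH), but the sulfur has H1, not H0 bridging two carbons. No other fragment satisfies the full query, so there is no match.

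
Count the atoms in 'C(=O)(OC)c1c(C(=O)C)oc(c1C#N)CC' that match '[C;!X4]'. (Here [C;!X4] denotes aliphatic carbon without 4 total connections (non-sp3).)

Check the 16 heavy atoms by environment: 1× o (aromatic, X2) → no; 4× c (aromatic, X3) → no; 4× C (X4) → no; 2× C (X3) → match; 2× O (X1) → no; 1× C (X2) → match; 1× N (X1) → no; 1× O (X2) → no.
Summing the matching environments: 2 + 1 = 3 matching atoms.

3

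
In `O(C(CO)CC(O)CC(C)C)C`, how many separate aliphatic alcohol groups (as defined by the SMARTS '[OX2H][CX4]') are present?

2

[OX2H][CX4] is the SMARTS for an aliphatic alcohol: a hydroxyl oxygen bound to an sp3 (X4) carbon.
The molecule carries 2 separate instances of a hydroxyl group (-OH) meeting every constraint; each maps to a distinct set of atoms, giving 2 matches.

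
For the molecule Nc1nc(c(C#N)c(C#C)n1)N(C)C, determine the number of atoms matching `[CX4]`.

2

Check the 14 heavy atoms by environment: 2× n (aromatic, X2) → no; 4× c (aromatic, X3) → no; 2× N (X3) → no; 3× C (X2) → no; 1× N (X1) → no; 2× C (X4) → match.
That gives 2 matching atoms.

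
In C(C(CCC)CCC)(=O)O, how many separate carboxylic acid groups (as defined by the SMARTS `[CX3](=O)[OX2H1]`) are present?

1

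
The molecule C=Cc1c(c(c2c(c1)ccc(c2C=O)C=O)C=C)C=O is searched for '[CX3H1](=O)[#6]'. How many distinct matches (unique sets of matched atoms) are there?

3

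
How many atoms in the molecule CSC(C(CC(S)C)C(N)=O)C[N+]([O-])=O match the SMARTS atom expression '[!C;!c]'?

7

The query [!C;!c] means: neither aliphatic nor aromatic carbon — same as [!#6].
Check the 15 heavy atoms by environment: 8× C → no; 2× S → match; 2× O → match; 1× N → match; 1× N (charge +1) → match; 1× O (charge -1) → match.
Summing the matching environments: 2 + 2 + 1 + 1 + 1 = 7 matching atoms.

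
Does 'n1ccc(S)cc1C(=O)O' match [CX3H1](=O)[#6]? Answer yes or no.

No

The pattern [CX3H1](=O)[#6] describes an sp2 carbon with one H, double-bonded to O and single-bonded to carbon — an aldehyde.
The closest candidate here is a carboxylic acid group (-C(=O)OH), but the carbonyl carbon has H0 and is bonded to O, not H1. No other fragment satisfies the full query, so there is no match.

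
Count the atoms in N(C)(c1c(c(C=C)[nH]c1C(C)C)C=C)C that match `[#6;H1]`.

The query [#6;H1] means: any carbon bearing exactly one hydrogen.
Check the 15 heavy atoms by environment: 1× n (aromatic, H1) → no; 4× c (aromatic, H0) → no; 3× C (H1) → match; 2× C (H2) → no; 1× N (H0) → no; 4× C (H3) → no.
That gives 3 matching atoms.

3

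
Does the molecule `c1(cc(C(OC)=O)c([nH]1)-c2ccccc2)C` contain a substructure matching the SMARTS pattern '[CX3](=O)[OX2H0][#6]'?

Yes

The pattern [CX3](=O)[OX2H0][#6] describes a carbonyl carbon bonded to an oxygen that is itself bonded to carbon (no H on that O) — an ester.
The molecule carries a methyl-ester group (-C(=O)OCH3), whose atoms satisfy every constraint of the query, so the pattern matches.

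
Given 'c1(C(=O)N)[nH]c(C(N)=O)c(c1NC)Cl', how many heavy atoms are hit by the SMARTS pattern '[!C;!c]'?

7

The query [!C;!c] means: neither aliphatic nor aromatic carbon — same as [!#6].
Check the 14 heavy atoms by environment: 1× n (aromatic) → match; 4× c (aromatic) → no; 3× C → no; 2× O → match; 3× N → match; 1× Cl → match.
Summing the matching environments: 1 + 2 + 3 + 1 = 7 matching atoms.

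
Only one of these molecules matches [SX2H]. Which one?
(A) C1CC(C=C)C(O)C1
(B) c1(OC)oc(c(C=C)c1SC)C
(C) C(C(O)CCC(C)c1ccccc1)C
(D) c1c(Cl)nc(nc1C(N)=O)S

D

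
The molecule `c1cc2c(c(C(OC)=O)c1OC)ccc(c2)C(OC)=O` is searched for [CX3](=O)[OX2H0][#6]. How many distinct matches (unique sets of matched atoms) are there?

2

[CX3](=O)[OX2H0][#6] is the SMARTS for an ester: a carbonyl carbon bonded to an oxygen that is itself bonded to carbon (no H on that O).
The molecule carries 2 separate instances of a methyl-ester group (-C(=O)OCH3) meeting every constraint; each maps to a distinct set of atoms, giving 2 matches.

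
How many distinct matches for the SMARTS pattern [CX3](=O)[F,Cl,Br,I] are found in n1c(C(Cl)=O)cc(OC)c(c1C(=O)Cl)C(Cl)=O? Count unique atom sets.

3

[CX3](=O)[F,Cl,Br,I] is the SMARTS for an acyl halide: a carbonyl carbon bonded to a halogen.
The molecule carries 3 separate instances of an acyl chloride (-C(=O)Cl) meeting every constraint; each maps to a distinct set of atoms, giving 3 matches.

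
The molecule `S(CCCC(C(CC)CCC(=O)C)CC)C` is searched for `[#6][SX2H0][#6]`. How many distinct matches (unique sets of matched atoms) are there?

1

[#6][SX2H0][#6] is the SMARTS for a thioether: an aliphatic sulfur bridging two carbons with no H on the sulfur.
Exactly one fragment in the molecule meets all constraints, giving 1 match.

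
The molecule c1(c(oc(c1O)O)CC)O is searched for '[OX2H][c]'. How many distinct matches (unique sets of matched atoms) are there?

3

[OX2H][c] is the SMARTS for a phenol: a hydroxyl oxygen attached to an aromatic carbon.
The molecule carries 3 separate instances of a hydroxyl group (-OH) meeting every constraint; each maps to a distinct set of atoms, giving 3 matches.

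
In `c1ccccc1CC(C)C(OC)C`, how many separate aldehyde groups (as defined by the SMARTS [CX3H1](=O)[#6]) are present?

[CX3H1](=O)[#6] is the SMARTS for an aldehyde: an sp2 carbon with one H, double-bonded to O and single-bonded to carbon.
No fragment in the molecule satisfies every constraint, giving 0 matches.

0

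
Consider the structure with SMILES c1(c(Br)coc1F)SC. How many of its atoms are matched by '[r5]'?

5

Check the 9 heavy atoms by environment: 1× o (aromatic, in 5-ring) → match; 4× c (aromatic, in 5-ring) → match; 1× F (acyclic) → no; 1× S (acyclic) → no; 1× C (acyclic) → no; 1× Br (acyclic) → no.
Summing the matching environments: 1 + 4 = 5 matching atoms.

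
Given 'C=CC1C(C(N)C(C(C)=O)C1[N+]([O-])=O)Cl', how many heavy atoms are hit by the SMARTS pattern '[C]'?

9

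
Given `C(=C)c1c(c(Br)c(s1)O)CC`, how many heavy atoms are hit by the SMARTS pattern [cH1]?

The query [cH1] means: aromatic carbon bearing exactly one hydrogen.
Check the 11 heavy atoms by environment: 1× s (aromatic, H0) → no; 4× c (aromatic, H0) → no; 1× C (H1) → no; 2× C (H2) → no; 1× C (H3) → no; 1× Br (H0) → no; 1× O (H1) → no.
No environment satisfies the query, so 0 matching atoms.

0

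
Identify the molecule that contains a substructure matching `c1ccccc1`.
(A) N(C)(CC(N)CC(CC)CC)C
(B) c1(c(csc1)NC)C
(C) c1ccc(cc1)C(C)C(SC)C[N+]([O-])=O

C

c1ccccc1 describes six aromatic carbons in a ring (a benzene ring).
(A) has a methyl group (-CH3) but no six-membered all-carbon aromatic ring is present.
(B) has a methyl group (-CH3) but no six-membered all-carbon aromatic ring is present.
(C) contains a phenyl ring, which satisfies every atom and bond constraint.
So the answer is (C).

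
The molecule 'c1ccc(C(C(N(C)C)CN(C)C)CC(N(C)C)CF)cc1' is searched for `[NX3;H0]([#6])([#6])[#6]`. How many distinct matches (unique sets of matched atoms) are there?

3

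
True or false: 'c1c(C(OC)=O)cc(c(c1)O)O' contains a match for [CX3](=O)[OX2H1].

False

The pattern [CX3](=O)[OX2H1] describes an sp2 carbon double-bonded to O and single-bonded to an -OH oxygen — a carboxylic acid.
The closest candidate here is a methyl-ester group (-C(=O)OCH3), but the singly-bonded O has no H (OX2H0, not OX2H1). No other fragment satisfies the full query, so there is no match.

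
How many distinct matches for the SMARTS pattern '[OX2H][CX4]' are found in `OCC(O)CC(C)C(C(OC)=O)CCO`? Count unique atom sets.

3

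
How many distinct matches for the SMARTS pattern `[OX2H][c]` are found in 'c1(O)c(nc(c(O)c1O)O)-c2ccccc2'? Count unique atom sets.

4

[OX2H][c] is the SMARTS for a phenol: a hydroxyl oxygen attached to an aromatic carbon.
The molecule carries 4 separate instances of a hydroxyl group (-OH) meeting every constraint; each maps to a distinct set of atoms, giving 4 matches.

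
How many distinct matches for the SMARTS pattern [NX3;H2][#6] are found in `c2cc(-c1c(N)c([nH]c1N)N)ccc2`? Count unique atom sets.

[NX3;H2][#6] is the SMARTS for a primary amine: a trivalent nitrogen with two H attached to carbon.
The molecule carries 3 separate instances of a primary amino group (-NH2) meeting every constraint; each maps to a distinct set of atoms, giving 3 matches.

3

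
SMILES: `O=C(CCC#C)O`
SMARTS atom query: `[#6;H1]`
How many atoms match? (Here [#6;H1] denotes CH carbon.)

Check the 7 heavy atoms by environment: 2× C (H2) → no; 2× C (H0) → no; 1× C (H1) → match; 1× O (H0) → no; 1× O (H1) → no.
That gives 1 matching atom.

1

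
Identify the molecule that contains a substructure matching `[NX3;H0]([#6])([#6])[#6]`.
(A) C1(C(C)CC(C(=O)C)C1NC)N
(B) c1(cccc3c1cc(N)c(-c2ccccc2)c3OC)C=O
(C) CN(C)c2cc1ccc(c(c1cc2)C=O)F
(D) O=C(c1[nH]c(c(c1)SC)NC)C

C

[NX3;H0]([#6])([#6])[#6] describes a trivalent nitrogen with no H, bonded to three carbons (a tertiary amine).
(A) has a primary amino group (-NH2) but the nitrogen has H2, not H0 with three carbons.
(B) has a primary amino group (-NH2) but the nitrogen has H2, not H0 with three carbons.
(C) contains a dimethylamino group (-N(CH3)2), which satisfies every atom and bond constraint.
(D) has an N-methylamino group (-NHCH3) but the nitrogen still has one H (H1), not H0.
So the answer is (C).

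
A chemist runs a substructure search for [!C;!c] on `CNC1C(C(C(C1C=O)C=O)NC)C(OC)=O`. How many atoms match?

6

The query [!C;!c] means: neither aliphatic nor aromatic carbon — same as [!#6].
Check the 17 heavy atoms by environment: 11× C → no; 2× N → match; 4× O → match.
Summing the matching environments: 2 + 4 = 6 matching atoms.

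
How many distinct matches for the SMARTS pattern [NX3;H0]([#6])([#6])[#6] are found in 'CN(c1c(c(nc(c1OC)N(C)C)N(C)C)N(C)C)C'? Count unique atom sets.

4

[NX3;H0]([#6])([#6])[#6] is the SMARTS for a tertiary amine: a trivalent nitrogen with no H, bonded to three carbons.
The molecule carries 4 separate instances of a dimethylamino group (-N(CH3)2) meeting every constraint; each maps to a distinct set of atoms, giving 4 matches.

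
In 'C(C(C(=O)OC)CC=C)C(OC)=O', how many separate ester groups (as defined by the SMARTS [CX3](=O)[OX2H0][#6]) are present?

2

[CX3](=O)[OX2H0][#6] is the SMARTS for an ester: a carbonyl carbon bonded to an oxygen that is itself bonded to carbon (no H on that O).
The molecule carries 2 separate instances of a methyl-ester group (-C(=O)OCH3) meeting every constraint; each maps to a distinct set of atoms, giving 2 matches.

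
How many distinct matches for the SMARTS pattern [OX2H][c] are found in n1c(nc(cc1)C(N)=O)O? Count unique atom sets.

[OX2H][c] is the SMARTS for a phenol: a hydroxyl oxygen attached to an aromatic carbon.
Exactly one fragment in the molecule meets all constraints, giving 1 match.

1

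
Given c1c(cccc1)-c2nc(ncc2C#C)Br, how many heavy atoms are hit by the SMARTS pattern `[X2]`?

The query [X2] means: any atom with exactly two total connections (bonds + H).
Check the 15 heavy atoms by environment: 2× n (aromatic, X2) → match; 10× c (aromatic, X3) → no; 2× C (X2) → match; 1× Br (X1) → no.
Summing the matching environments: 2 + 2 = 4 matching atoms.

4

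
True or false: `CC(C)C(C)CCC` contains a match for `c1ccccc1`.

The pattern c1ccccc1 describes six aromatic carbons in a ring — a benzene ring.
The closest candidate here is a methyl group (-CH3), but no six-membered all-carbon aromatic ring is present. No other fragment satisfies the full query, so there is no match.

False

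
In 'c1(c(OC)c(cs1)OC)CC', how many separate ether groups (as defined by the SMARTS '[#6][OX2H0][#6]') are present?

2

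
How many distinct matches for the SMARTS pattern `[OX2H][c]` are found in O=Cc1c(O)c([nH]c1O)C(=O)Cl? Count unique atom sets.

2

[OX2H][c] is the SMARTS for a phenol: a hydroxyl oxygen attached to an aromatic carbon.
The molecule carries 2 separate instances of a hydroxyl group (-OH) meeting every constraint; each maps to a distinct set of atoms, giving 2 matches.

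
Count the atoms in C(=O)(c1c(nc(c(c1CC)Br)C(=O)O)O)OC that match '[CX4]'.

The query [CX4] means: C with X4: aliphatic carbon with exactly 4 total connections (bonds + H).
Check the 17 heavy atoms by environment: 1× n (aromatic, X2) → no; 5× c (aromatic, X3) → no; 1× Br (X1) → no; 2× C (X3) → no; 2× O (X1) → no; 3× O (X2) → no; 3× C (X4) → match.
That gives 3 matching atoms.

3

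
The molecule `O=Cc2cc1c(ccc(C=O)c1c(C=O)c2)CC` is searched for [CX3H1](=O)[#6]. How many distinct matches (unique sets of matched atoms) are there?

3

[CX3H1](=O)[#6] is the SMARTS for an aldehyde: an sp2 carbon with one H, double-bonded to O and single-bonded to carbon.
The molecule carries 3 separate instances of an aldehyde (-CHO) meeting every constraint; each maps to a distinct set of atoms, giving 3 matches.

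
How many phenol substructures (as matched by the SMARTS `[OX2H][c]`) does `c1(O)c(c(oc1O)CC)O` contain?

3

[OX2H][c] is the SMARTS for a phenol: a hydroxyl oxygen attached to an aromatic carbon.
The molecule carries 3 separate instances of a hydroxyl group (-OH) meeting every constraint; each maps to a distinct set of atoms, giving 3 matches.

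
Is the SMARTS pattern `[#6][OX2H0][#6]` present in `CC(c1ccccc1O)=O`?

The pattern [#6][OX2H0][#6] describes an aliphatic oxygen bridging two carbons with no H on the oxygen — an ether.
The closest candidate here is a hydroxyl group (-OH), but the oxygen has H1, not H0 bridging two carbons. No other fragment satisfies the full query, so there is no match.

No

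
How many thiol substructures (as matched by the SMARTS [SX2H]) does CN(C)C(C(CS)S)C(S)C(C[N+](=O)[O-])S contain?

4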